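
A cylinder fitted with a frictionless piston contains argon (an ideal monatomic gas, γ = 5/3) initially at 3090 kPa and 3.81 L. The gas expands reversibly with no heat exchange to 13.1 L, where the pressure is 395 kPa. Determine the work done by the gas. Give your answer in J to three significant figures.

Adiabatic: W = (P₁V₁ − P₂V₂)/(γ − 1) with γ = 5/3.
P₁V₁ = 11773 J, P₂V₂ = 5174 J.
W = (11773 − 5174) / 0.6667 = 9898 J.

W ≈ 9900 J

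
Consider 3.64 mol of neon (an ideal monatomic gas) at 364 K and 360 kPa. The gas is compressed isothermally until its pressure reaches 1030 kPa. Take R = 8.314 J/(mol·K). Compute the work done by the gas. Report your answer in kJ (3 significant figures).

Isothermal process: W = nRT ln(V₂/V₁) = nRT ln(P₁/P₂).
W = (3.64)(8.314)(364) × ln(360/1030)
  = 11016 × ln(0.3495) = 11016 × -1.051
W_by_gas = -11580 J.

W ≈ -11.6 kJ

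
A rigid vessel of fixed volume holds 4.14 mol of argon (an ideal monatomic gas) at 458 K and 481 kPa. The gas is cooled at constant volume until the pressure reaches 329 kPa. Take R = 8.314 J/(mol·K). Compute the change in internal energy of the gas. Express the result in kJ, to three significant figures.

ΔU ≈ -7.47 kJ

Constant volume ⇒ W = 0, so Q = ΔU = nCᵥΔT with Cᵥ = 3R/2 = 12.47 J/(mol·K).
At constant V, T₂/T₁ = P₂/P₁ ⇒ ΔT = T₁(P₂/P₁ − 1) = 458·(329/481 − 1) = -144.7 K.
ΔU = (4.14)(12.47)(-144.7) = -7472 J.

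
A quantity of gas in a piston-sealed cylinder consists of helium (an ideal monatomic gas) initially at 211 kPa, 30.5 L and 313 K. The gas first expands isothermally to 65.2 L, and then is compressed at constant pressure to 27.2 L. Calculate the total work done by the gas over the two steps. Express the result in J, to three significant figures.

Step 1 (isothermal): W = P₁V₁ ln(V₂/V₁) = (6436) ln(65.2/30.5) = 4889 J.
After step 1: P = 98.7 kPa, V = 65.2 L, T = 313 K.
Step 2 (isobaric): W = PΔV = (98.7 kPa)(27.2 − 65.2 L) = -3751 J.
W_total = 4889 − 3751 = 1139 J.

W_total ≈ 1140 J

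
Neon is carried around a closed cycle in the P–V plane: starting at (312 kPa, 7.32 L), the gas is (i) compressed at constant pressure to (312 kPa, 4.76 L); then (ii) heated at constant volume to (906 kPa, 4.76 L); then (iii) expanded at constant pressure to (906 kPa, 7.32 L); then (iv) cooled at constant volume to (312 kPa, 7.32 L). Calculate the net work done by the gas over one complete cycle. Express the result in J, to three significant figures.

W_net ≈ 1520 J

Constant-volume legs do no work.
W(i) = (312)(4.76 − 7.32) = -798.7 J; W(iii) = (906)(7.32 − 4.76) = 2319 J.
W_net = -798.7 + 2319 = 1521 J (the clockwise enclosed area).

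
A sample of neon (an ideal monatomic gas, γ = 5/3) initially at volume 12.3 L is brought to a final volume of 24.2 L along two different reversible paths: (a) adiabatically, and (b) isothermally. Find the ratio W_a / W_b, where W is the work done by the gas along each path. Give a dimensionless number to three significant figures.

W_a / W_b ≈ 0.805

Path (a) adiabatic: W = P₁V₁(1 − (V₁/V₂)^(γ−1))/(γ−1) → W_a/(P₁V₁) = 0.5447.
Path (b) isothermal: W = P₁V₁ ln(V₂/V₁) → W_b/(P₁V₁) = 0.6768.
W_a / W_b = 0.5447 / 0.6768 = 0.8048.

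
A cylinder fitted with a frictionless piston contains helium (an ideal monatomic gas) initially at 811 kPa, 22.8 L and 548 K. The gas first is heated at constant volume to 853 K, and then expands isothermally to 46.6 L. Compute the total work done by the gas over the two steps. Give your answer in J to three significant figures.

Step 1 (isochoric): W = 0 (constant volume).
After step 1: P = 1262 kPa (V unchanged).
Step 2 (isothermal): W = P₁V₁ ln(V₂/V₁) = (28782) ln(46.6/22.8) = 20575 J.
W_total = 0 + 20575 = 20575 J.

W_total ≈ 20600 J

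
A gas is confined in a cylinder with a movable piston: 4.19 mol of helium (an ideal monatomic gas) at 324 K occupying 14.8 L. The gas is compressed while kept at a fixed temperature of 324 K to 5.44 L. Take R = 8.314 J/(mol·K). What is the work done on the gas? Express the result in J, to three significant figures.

W ≈ 11300 J

Isothermal: W = nRT ln(V₂/V₁).
W = (4.19)(8.314)(324) × ln(5.44/14.8)
  = 11287 × -1.001
W_by_gas = -11296 J; work on gas = −W_by = 11296 J.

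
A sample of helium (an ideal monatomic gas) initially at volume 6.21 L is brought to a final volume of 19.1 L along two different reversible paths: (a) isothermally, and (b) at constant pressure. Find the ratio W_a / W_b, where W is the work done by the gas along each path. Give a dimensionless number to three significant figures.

Path (a) isothermal: W = P₁V₁ ln(V₂/V₁) → W_a/(P₁V₁) = 1.124.
Path (b) isobaric: W = P₁(V₂ − V₁) → W_b/(P₁V₁) = 2.076.
W_a / W_b = 1.124 / 2.076 = 0.5413.

W_a / W_b ≈ 0.541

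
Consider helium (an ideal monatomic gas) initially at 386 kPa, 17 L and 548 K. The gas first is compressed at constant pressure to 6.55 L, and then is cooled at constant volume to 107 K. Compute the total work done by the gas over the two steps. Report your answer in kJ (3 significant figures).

Step 1 (isobaric): W = PΔV = (386 kPa)(6.55 − 17 L) = -4034 J.
Step 2 (isochoric): W = 0 (constant volume).
W_total = -4034 + 0 = -4034 J.

W_total ≈ -4.03 kJ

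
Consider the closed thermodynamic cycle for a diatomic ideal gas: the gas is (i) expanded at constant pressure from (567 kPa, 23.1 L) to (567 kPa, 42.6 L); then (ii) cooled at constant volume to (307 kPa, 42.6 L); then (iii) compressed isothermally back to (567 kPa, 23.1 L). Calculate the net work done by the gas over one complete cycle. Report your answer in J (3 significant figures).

W_net ≈ 3050 J

Leg (i): W = PΔV = (567)(42.6 − 23.1) = 11056 J.
Leg (ii): W = 0.
Leg (iii): W = PᵢVᵢ ln(V_f/Vᵢ) = (13078) ln(23.1/42.6) = -8004 J.
W_net = 11056 − 8004 = 3052 J.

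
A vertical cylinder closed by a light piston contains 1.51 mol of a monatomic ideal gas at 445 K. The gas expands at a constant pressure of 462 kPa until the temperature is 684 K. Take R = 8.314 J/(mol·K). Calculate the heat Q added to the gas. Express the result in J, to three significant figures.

Q ≈ 7500 J

Isobaric: W = nRΔT = (1.51)(8.314)(239) = 3000 J.
ΔU = nCᵥΔT with Cᵥ = 3R/2: ΔU = (1.51)(12.47)(239) = 4501 J.
Q = ΔU + W = 4501 + 3000 = 7501 J.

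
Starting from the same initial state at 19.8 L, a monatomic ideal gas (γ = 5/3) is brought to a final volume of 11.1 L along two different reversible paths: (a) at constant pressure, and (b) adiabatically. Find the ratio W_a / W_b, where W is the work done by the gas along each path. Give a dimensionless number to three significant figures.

W_a / W_b ≈ 0.622

Path (a) isobaric: W = P₁(V₂ − V₁) → W_a/(P₁V₁) = -0.4394.
Path (b) adiabatic: W = P₁V₁(1 − (V₁/V₂)^(γ−1))/(γ−1) → W_b/(P₁V₁) = -0.7062.
W_a / W_b = -0.4394 / -0.7062 = 0.6222.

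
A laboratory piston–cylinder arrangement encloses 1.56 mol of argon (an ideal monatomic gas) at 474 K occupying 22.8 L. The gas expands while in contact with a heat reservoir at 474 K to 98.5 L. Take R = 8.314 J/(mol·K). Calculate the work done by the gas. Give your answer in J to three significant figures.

W ≈ 9000 J

Isothermal: W = nRT ln(V₂/V₁).
W = (1.56)(8.314)(474) × ln(98.5/22.8)
  = 6148 × 1.463
W_by_gas = 8996 J.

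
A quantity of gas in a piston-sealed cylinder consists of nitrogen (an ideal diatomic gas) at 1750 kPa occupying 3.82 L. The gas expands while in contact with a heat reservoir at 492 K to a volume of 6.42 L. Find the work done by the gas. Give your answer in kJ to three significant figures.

W ≈ 3.47 kJ

Isothermal: W = nRT ln(V₂/V₁) = P₁V₁ ln(V₂/V₁).
P₁V₁ = (1750 kPa)(3.82 L) = 6685 J.
W = 6685 × ln(6.42/3.82) = 6685 × 0.5192
W_by_gas = 3471 J.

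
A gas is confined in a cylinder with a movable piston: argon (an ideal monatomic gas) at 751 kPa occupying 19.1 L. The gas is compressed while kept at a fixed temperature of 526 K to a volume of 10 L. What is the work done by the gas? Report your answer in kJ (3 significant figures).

W ≈ -9.28 kJ

Isothermal: W = nRT ln(V₂/V₁) = P₁V₁ ln(V₂/V₁).
P₁V₁ = (751 kPa)(19.1 L) = 14344 J.
W = 14344 × ln(10/19.1) = 14344 × -0.6471
W_by_gas = -9282 J.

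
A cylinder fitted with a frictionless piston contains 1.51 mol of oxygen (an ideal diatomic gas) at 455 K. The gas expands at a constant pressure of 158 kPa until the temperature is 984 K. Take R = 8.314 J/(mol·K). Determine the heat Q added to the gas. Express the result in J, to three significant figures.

Isobaric: W = nRΔT = (1.51)(8.314)(529) = 6641 J.
ΔU = nCᵥΔT with Cᵥ = 5R/2: ΔU = (1.51)(20.79)(529) = 16603 J.
Q = ΔU + W = 16603 + 6641 = 23244 J.

Q ≈ 23200 J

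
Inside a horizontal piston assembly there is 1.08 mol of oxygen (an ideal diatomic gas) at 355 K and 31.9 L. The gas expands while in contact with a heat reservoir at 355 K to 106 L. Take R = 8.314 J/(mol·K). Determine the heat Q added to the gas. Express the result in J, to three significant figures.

Isothermal ⇒ ΔU = 0, so Q = W = nRT ln(V₂/V₁).
Q = (1.08)(8.314)(355) ln(106/31.9) = 3188 × 1.201 = 3828 J.

Q ≈ 3830 J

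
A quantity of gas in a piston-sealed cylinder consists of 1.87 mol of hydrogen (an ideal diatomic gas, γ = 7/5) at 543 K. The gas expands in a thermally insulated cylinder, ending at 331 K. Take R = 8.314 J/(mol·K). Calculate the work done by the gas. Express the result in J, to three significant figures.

W ≈ 8240 J

Adiabatic ⇒ Q = 0, so W_by = −ΔU = nCᵥ(T₁ − T₂).
Cᵥ = 5R/2 = 20.79 J/(mol·K).
W = (1.87)(20.79)(543 − 331) = 8240 J.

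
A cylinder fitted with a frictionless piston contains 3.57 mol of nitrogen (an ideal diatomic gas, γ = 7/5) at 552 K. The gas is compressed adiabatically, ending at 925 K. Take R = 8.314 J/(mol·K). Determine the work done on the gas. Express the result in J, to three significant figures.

W ≈ 27700 J

Adiabatic ⇒ Q = 0, so W_by = −ΔU = nCᵥ(T₁ − T₂).
Cᵥ = 5R/2 = 20.79 J/(mol·K).
W = (3.57)(20.79)(552 − 925) = -27678 J.
Work on gas = −W_by = 27678 J.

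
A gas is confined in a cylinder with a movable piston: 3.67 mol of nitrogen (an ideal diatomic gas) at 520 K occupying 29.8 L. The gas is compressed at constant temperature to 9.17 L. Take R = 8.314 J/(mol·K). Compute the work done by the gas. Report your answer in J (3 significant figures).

W ≈ -18700 J

Isothermal: W = nRT ln(V₂/V₁).
W = (3.67)(8.314)(520) × ln(9.17/29.8)
  = 15866 × -1.179
W_by_gas = -18700 J.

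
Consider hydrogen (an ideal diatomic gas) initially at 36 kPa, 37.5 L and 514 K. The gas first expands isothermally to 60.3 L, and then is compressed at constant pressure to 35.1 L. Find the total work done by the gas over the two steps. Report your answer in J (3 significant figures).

W_total ≈ 77.1 J

Step 1 (isothermal): W = P₁V₁ ln(V₂/V₁) = (1350) ln(60.3/37.5) = 641.2 J.
After step 1: P = 22.39 kPa, V = 60.3 L, T = 514 K.
Step 2 (isobaric): W = PΔV = (22.39 kPa)(35.1 − 60.3 L) = -564.2 J.
W_total = 641.2 − 564.2 = 77.06 J.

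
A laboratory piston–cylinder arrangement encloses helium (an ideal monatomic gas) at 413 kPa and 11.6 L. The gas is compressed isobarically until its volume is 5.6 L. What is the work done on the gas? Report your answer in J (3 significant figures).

Isobaric: W = P ΔV.
W = (413 kPa)(5.6 − 11.6 L) = (413)(-6) = -2478 J.
Work on gas = −W_by = 2478 J.

W ≈ 2480 J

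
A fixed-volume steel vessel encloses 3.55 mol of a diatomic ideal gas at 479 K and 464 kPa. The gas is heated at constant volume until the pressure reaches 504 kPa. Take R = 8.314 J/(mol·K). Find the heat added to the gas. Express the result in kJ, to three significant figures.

Constant volume ⇒ W = 0, so Q = ΔU = nCᵥΔT with Cᵥ = 5R/2 = 20.79 J/(mol·K).
At constant V, T₂/T₁ = P₂/P₁ ⇒ ΔT = T₁(P₂/P₁ − 1) = 479·(504/464 − 1) = 41.29 K.
ΔU = (3.55)(20.79)(41.29) = 3047 J.

Q ≈ 3.05 kJ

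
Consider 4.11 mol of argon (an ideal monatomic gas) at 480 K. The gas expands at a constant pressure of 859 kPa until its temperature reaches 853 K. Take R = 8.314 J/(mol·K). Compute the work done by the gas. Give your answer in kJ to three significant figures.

Isobaric: W = P ΔV = nR ΔT.
W = (4.11)(8.314)(853 − 480) = 12746 J.

W ≈ 12.7 kJ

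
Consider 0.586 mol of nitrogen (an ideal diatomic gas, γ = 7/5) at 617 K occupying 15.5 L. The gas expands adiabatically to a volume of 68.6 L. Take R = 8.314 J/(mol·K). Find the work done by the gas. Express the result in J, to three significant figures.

Adiabatic: TV^(γ−1) = const with γ = 7/5.
T₂ = T₁ (V₁/V₂)^(γ−1) = 617 × (15.5/68.6)^0.4 = 617 × 0.5516 = 340.3 K.
W_by = nCᵥ(T₁ − T₂) = (0.586)(20.79)(617 − 340.3) = 3370 J.

W ≈ 3370 J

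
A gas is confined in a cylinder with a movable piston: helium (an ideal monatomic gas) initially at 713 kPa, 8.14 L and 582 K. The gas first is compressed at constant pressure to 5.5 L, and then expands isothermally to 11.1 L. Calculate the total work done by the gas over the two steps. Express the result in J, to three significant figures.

Step 1 (isobaric): W = PΔV = (713 kPa)(5.5 − 8.14 L) = -1882 J.
After step 1: P = 713 kPa, V = 5.5 L, T = 393.2 K.
Step 2 (isothermal): W = P₁V₁ ln(V₂/V₁) = (3922) ln(11.1/5.5) = 2754 J.
W_total = -1882 + 2754 = 871.3 J.

W_total ≈ 871 J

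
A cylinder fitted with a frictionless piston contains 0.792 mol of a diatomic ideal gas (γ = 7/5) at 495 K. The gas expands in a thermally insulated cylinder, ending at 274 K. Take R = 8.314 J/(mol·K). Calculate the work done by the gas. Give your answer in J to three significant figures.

Adiabatic ⇒ Q = 0, so W_by = −ΔU = nCᵥ(T₁ − T₂).
Cᵥ = 5R/2 = 20.79 J/(mol·K).
W = (0.792)(20.79)(495 − 274) = 3638 J.

W ≈ 3640 J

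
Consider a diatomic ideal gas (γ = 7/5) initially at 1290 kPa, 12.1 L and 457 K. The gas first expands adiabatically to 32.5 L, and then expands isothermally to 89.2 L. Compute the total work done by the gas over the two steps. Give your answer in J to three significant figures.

W_total ≈ 23400 J

Step 1 (adiabatic): W = (P₁V₁ − P₂V₂)/(γ−1) = (15609 − 10513)/0.4 = 12739 J.
After step 1: P = 323.5 kPa, V = 32.5 L, T = 307.8 K.
Step 2 (isothermal): W = P₁V₁ ln(V₂/V₁) = (10513) ln(89.2/32.5) = 10615 J.
W_total = 12739 + 10615 = 23354 J.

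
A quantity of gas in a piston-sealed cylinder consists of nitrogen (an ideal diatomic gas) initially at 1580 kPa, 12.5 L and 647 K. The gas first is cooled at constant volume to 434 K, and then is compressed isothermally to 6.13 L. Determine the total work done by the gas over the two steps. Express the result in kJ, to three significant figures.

W_total ≈ -9.44 kJ

Step 1 (isochoric): W = 0 (constant volume).
After step 1: P = 1060 kPa (V unchanged).
Step 2 (isothermal): W = P₁V₁ ln(V₂/V₁) = (13248) ln(6.13/12.5) = -9440 J.
W_total = 0 − 9440 = -9440 J.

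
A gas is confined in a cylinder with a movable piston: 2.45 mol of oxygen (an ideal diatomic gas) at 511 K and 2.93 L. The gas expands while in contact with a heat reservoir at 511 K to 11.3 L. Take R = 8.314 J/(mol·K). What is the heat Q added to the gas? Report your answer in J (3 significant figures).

Q ≈ 14000 J

Isothermal ⇒ ΔU = 0, so Q = W = nRT ln(V₂/V₁).
Q = (2.45)(8.314)(511) ln(11.3/2.93) = 10409 × 1.35 = 14050 J.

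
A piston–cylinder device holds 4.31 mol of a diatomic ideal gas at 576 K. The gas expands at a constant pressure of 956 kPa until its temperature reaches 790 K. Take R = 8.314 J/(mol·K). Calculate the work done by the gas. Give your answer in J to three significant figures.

W ≈ 7670 J

Isobaric: W = P ΔV = nR ΔT.
W = (4.31)(8.314)(790 − 576) = 7668 J.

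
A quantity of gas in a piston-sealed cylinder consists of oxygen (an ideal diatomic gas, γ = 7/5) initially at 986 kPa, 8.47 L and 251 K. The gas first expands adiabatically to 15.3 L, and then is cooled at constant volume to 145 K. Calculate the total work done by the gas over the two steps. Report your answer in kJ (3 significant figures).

Step 1 (adiabatic): W = (P₁V₁ − P₂V₂)/(γ−1) = (8351 − 6592)/0.4 = 4398 J.
Step 2 (isochoric): W = 0 (constant volume).
W_total = 4398 + 0 = 4398 J.

W_total ≈ 4.40 kJ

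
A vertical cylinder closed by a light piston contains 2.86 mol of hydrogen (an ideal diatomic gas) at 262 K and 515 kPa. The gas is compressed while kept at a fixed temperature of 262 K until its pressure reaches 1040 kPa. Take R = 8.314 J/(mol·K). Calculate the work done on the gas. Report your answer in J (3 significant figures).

Isothermal process: W = nRT ln(V₂/V₁) = nRT ln(P₁/P₂).
W = (2.86)(8.314)(262) × ln(515/1040)
  = 6230 × ln(0.4952) = 6230 × -0.7028
W_by_gas = -4378 J; work on gas = −W_by = 4378 J.

W ≈ 4380 J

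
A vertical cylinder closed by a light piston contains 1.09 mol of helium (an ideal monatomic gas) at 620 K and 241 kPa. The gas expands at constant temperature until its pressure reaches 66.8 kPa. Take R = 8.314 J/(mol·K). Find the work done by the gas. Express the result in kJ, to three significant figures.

Isothermal process: W = nRT ln(V₂/V₁) = nRT ln(P₁/P₂).
W = (1.09)(8.314)(620) × ln(241/66.8)
  = 5619 × ln(3.608) = 5619 × 1.283
W_by_gas = 7209 J.

W ≈ 7.21 kJ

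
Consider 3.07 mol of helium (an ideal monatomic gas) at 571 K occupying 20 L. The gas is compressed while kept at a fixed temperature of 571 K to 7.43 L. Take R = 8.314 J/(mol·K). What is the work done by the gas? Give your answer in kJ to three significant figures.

W ≈ -14.4 kJ

Isothermal: W = nRT ln(V₂/V₁).
W = (3.07)(8.314)(571) × ln(7.43/20)
  = 14574 × -0.9902
W_by_gas = -14431 J.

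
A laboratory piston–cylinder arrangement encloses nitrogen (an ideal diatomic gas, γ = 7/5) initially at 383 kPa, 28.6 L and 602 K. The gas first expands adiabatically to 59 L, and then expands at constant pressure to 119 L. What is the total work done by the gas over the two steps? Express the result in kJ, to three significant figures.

W_total ≈ 15.2 kJ

Step 1 (adiabatic): W = (P₁V₁ − P₂V₂)/(γ−1) = (10954 − 8199)/0.4 = 6887 J.
After step 1: P = 139 kPa, V = 59 L, T = 450.6 K.
Step 2 (isobaric): W = PΔV = (139 kPa)(119 − 59 L) = 8338 J.
W_total = 6887 + 8338 = 15225 J.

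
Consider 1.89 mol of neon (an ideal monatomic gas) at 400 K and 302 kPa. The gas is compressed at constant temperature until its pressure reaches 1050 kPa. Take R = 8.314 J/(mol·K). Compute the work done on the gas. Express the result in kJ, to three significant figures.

Isothermal process: W = nRT ln(V₂/V₁) = nRT ln(P₁/P₂).
W = (1.89)(8.314)(400) × ln(302/1050)
  = 6285 × ln(0.2876) = 6285 × -1.246
W_by_gas = -7832 J; work on gas = −W_by = 7832 J.

W ≈ 7.83 kJ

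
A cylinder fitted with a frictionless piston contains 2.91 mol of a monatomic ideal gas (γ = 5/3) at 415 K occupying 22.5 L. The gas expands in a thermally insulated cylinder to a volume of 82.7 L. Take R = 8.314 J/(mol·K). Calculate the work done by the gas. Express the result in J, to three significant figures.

W ≈ 8740 J

Adiabatic: TV^(γ−1) = const with γ = 5/3.
T₂ = T₁ (V₁/V₂)^(γ−1) = 415 × (22.5/82.7)^0.667 = 415 × 0.4199 = 174.2 K.
W_by = nCᵥ(T₁ − T₂) = (2.91)(12.47)(415 − 174.2) = 8737 J.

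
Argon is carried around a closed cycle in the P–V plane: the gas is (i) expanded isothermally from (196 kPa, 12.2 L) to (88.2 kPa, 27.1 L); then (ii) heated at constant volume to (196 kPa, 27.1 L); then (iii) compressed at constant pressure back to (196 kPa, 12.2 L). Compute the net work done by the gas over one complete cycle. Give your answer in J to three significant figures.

Leg (i): W = PᵢVᵢ ln(V_f/Vᵢ) = (2391) ln(27.1/12.2) = 1908 J.
Leg (ii): W = 0.
Leg (iii): W = PΔV = (196)(12.2 − 27.1) = -2920 J.
W_net = 1908 − 2920 = -1012 J.

W_net ≈ -1010 J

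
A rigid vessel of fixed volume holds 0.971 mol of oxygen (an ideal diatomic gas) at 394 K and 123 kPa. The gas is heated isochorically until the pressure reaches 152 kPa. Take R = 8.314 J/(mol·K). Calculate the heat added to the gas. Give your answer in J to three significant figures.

Constant volume ⇒ W = 0, so Q = ΔU = nCᵥΔT with Cᵥ = 5R/2 = 20.79 J/(mol·K).
At constant V, T₂/T₁ = P₂/P₁ ⇒ ΔT = T₁(P₂/P₁ − 1) = 394·(152/123 − 1) = 92.89 K.
ΔU = (0.971)(20.79)(92.89) = 1875 J.

Q ≈ 1870 J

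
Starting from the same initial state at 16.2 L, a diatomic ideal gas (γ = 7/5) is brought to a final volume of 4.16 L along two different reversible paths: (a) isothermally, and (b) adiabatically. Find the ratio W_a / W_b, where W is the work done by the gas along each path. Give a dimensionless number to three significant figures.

Path (a) isothermal: W = P₁V₁ ln(V₂/V₁) → W_a/(P₁V₁) = -1.359.
Path (b) adiabatic: W = P₁V₁(1 − (V₁/V₂)^(γ−1))/(γ−1) → W_b/(P₁V₁) = -1.806.
W_a / W_b = -1.359 / -1.806 = 0.7526.

W_a / W_b ≈ 0.753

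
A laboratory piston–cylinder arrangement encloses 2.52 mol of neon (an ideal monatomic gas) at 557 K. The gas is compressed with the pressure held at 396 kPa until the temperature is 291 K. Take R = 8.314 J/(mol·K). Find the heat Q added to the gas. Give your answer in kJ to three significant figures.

Q ≈ -13.9 kJ

Isobaric: W = nRΔT = (2.52)(8.314)(-266) = -5573 J.
ΔU = nCᵥΔT with Cᵥ = 3R/2: ΔU = (2.52)(12.47)(-266) = -8360 J.
Q = ΔU + W = -8360 − 5573 = -13933 J.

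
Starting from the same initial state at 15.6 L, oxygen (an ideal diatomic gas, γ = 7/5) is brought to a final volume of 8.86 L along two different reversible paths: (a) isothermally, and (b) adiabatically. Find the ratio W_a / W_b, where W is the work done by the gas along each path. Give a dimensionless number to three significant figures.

W_a / W_b ≈ 0.891

Path (a) isothermal: W = P₁V₁ ln(V₂/V₁) → W_a/(P₁V₁) = -0.5657.
Path (b) adiabatic: W = P₁V₁(1 − (V₁/V₂)^(γ−1))/(γ−1) → W_b/(P₁V₁) = -0.6348.
W_a / W_b = -0.5657 / -0.6348 = 0.8911.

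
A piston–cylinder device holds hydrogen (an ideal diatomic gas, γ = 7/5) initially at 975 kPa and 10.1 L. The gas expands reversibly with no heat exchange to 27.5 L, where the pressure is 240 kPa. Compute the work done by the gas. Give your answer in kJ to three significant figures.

W ≈ 8.12 kJ

Adiabatic: W = (P₁V₁ − P₂V₂)/(γ − 1) with γ = 7/5.
P₁V₁ = 9848 J, P₂V₂ = 6600 J.
W = (9848 − 6600) / 0.4 = 8119 J.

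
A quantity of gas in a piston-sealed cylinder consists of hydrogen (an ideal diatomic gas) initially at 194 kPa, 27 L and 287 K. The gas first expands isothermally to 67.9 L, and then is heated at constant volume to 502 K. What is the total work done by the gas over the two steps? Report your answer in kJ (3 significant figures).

Step 1 (isothermal): W = P₁V₁ ln(V₂/V₁) = (5238) ln(67.9/27) = 4830 J.
Step 2 (isochoric): W = 0 (constant volume).
W_total = 4830 + 0 = 4830 J.

W_total ≈ 4.83 kJ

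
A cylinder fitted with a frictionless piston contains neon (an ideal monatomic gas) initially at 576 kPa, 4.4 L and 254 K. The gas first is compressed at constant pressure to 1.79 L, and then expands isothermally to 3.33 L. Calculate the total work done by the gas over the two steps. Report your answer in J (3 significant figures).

Step 1 (isobaric): W = PΔV = (576 kPa)(1.79 − 4.4 L) = -1503 J.
After step 1: P = 576 kPa, V = 1.79 L, T = 103.3 K.
Step 2 (isothermal): W = P₁V₁ ln(V₂/V₁) = (1031) ln(3.33/1.79) = 640 J.
W_total = -1503 + 640 = -863.3 J.

W_total ≈ -863 J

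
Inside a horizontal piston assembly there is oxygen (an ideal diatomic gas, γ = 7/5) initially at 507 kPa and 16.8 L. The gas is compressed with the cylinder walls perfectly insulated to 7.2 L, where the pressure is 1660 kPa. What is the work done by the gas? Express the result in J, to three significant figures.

Adiabatic: W = (P₁V₁ − P₂V₂)/(γ − 1) with γ = 7/5.
P₁V₁ = 8518 J, P₂V₂ = 11952 J.
W = (8518 − 11952) / 0.4 = -8586 J.

W ≈ -8590 J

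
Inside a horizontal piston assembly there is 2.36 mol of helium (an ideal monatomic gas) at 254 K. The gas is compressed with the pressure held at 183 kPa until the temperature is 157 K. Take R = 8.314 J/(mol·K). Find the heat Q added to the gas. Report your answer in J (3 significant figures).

Isobaric: W = nRΔT = (2.36)(8.314)(-97) = -1903 J.
ΔU = nCᵥΔT with Cᵥ = 3R/2: ΔU = (2.36)(12.47)(-97) = -2855 J.
Q = ΔU + W = -2855 − 1903 = -4758 J.

Q ≈ -4760 J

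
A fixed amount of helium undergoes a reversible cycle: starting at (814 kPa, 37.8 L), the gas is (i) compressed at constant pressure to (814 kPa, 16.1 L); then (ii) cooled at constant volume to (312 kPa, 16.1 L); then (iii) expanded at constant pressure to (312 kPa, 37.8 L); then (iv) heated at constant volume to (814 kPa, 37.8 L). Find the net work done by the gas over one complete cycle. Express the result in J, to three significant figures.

Constant-volume legs do no work.
W(i) = (814)(16.1 − 37.8) = -17664 J; W(iii) = (312)(37.8 − 16.1) = 6770 J.
W_net = -17664 + 6770 = -10893 J (the counter-clockwise enclosed area).

W_net ≈ -10900 J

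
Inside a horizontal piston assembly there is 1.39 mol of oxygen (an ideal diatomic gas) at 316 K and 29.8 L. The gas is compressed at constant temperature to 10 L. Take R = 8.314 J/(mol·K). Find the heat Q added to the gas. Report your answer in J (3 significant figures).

Isothermal ⇒ ΔU = 0, so Q = W = nRT ln(V₂/V₁).
Q = (1.39)(8.314)(316) ln(10/29.8) = 3652 × -1.092 = -3988 J.

Q ≈ -3990 J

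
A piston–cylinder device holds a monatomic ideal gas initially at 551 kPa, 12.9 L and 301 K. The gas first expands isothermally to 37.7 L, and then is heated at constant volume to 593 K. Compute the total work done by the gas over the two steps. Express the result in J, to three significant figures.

Step 1 (isothermal): W = P₁V₁ ln(V₂/V₁) = (7108) ln(37.7/12.9) = 7623 J.
Step 2 (isochoric): W = 0 (constant volume).
W_total = 7623 + 0 = 7623 J.

W_total ≈ 7620 J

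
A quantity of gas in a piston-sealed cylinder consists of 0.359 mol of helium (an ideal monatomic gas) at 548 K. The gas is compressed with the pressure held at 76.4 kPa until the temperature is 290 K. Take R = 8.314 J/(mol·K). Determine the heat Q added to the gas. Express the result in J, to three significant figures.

Isobaric: W = nRΔT = (0.359)(8.314)(-258) = -770.1 J.
ΔU = nCᵥΔT with Cᵥ = 3R/2: ΔU = (0.359)(12.47)(-258) = -1155 J.
Q = ΔU + W = -1155 − 770.1 = -1925 J.

Q ≈ -1930 J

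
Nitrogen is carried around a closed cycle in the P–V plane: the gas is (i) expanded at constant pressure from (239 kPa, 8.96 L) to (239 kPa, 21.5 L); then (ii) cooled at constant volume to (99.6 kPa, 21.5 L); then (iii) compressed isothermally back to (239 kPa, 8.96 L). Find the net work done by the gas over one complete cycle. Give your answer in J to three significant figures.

W_net ≈ 1120 J

Leg (i): W = PΔV = (239)(21.5 − 8.96) = 2997 J.
Leg (ii): W = 0.
Leg (iii): W = PᵢVᵢ ln(V_f/Vᵢ) = (2141) ln(8.96/21.5) = -1874 J.
W_net = 2997 − 1874 = 1123 J.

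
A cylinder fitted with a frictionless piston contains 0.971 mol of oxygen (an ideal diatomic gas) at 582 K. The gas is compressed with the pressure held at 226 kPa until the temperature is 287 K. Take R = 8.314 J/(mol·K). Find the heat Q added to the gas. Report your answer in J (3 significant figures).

Q ≈ -8340 J

Isobaric: W = nRΔT = (0.971)(8.314)(-295) = -2382 J.
ΔU = nCᵥΔT with Cᵥ = 5R/2: ΔU = (0.971)(20.79)(-295) = -5954 J.
Q = ΔU + W = -5954 − 2382 = -8335 J.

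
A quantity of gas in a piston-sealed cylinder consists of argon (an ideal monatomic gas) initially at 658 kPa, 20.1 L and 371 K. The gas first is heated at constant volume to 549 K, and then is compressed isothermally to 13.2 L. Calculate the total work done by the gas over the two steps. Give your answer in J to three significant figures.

Step 1 (isochoric): W = 0 (constant volume).
After step 1: P = 973.7 kPa (V unchanged).
Step 2 (isothermal): W = P₁V₁ ln(V₂/V₁) = (19571) ln(13.2/20.1) = -8230 J.
W_total = 0 − 8230 = -8230 J.

W_total ≈ -8230 J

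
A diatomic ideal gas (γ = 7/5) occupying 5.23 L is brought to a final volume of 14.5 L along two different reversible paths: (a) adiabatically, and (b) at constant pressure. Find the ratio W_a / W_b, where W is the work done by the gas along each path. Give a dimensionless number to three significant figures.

Path (a) adiabatic: W = P₁V₁(1 − (V₁/V₂)^(γ−1))/(γ−1) → W_a/(P₁V₁) = 0.8374.
Path (b) isobaric: W = P₁(V₂ − V₁) → W_b/(P₁V₁) = 1.772.
W_a / W_b = 0.8374 / 1.772 = 0.4724.

W_a / W_b ≈ 0.472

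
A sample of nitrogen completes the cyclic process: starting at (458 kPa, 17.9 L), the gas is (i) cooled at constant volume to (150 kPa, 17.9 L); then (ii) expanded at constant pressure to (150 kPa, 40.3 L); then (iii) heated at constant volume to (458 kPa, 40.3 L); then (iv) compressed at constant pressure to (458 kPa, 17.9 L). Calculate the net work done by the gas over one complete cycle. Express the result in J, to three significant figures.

Constant-volume legs do no work.
W(ii) = (150)(40.3 − 17.9) = 3360 J; W(iv) = (458)(17.9 − 40.3) = -10259 J.
W_net = 3360 − 10259 = -6899 J (the counter-clockwise enclosed area).

W_net ≈ -6900 J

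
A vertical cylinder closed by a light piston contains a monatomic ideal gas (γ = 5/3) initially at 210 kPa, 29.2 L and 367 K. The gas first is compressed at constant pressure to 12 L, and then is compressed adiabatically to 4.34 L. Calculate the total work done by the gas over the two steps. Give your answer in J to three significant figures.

W_total ≈ -7280 J

Step 1 (isobaric): W = PΔV = (210 kPa)(12 − 29.2 L) = -3612 J.
After step 1: P = 210 kPa, V = 12 L, T = 150.8 K.
Step 2 (adiabatic): W = (P₁V₁ − P₂V₂)/(γ−1) = (2520 − 4964)/0.667 = -3667 J.
W_total = -3612 − 3667 = -7279 J.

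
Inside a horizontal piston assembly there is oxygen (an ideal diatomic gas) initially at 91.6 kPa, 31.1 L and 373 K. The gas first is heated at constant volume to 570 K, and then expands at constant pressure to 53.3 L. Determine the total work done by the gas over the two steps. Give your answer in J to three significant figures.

W_total ≈ 3110 J

Step 1 (isochoric): W = 0 (constant volume).
After step 1: P = 140 kPa (V unchanged).
Step 2 (isobaric): W = PΔV = (140 kPa)(53.3 − 31.1 L) = 3108 J.
W_total = 0 + 3108 = 3108 J.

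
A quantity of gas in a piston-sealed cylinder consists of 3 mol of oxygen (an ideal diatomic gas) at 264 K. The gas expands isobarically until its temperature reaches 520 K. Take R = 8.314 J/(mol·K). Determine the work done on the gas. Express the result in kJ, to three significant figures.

Isobaric: W = P ΔV = nR ΔT.
W = (3)(8.314)(520 − 264) = 6385 J.
Work on gas = −W_by = -6385 J.

W ≈ -6.39 kJ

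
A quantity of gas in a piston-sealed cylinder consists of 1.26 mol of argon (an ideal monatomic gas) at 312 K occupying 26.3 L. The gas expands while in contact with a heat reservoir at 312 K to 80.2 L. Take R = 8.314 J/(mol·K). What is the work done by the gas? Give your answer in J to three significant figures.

W ≈ 3640 J

Isothermal: W = nRT ln(V₂/V₁).
W = (1.26)(8.314)(312) × ln(80.2/26.3)
  = 3268 × 1.115
W_by_gas = 3644 J.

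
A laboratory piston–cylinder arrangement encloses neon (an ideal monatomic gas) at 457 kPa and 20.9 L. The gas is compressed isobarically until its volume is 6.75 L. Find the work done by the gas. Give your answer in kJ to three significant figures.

W ≈ -6.47 kJ

Isobaric: W = P ΔV.
W = (457 kPa)(6.75 − 20.9 L) = (457)(-14.15) = -6467 J.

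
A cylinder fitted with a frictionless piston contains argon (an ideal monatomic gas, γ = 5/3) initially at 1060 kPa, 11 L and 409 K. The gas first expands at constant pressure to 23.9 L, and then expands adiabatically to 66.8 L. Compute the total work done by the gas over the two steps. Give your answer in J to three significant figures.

W_total ≈ 32500 J

Step 1 (isobaric): W = PΔV = (1060 kPa)(23.9 − 11 L) = 13674 J.
After step 1: P = 1060 kPa, V = 23.9 L, T = 888.6 K.
Step 2 (adiabatic): W = (P₁V₁ − P₂V₂)/(γ−1) = (25334 − 12768)/0.667 = 18849 J.
W_total = 13674 + 18849 = 32523 J.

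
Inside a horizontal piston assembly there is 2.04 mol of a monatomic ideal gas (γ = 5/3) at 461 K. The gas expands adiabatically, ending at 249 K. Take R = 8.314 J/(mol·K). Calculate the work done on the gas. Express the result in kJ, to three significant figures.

W ≈ -5.39 kJ

Adiabatic ⇒ Q = 0, so W_by = −ΔU = nCᵥ(T₁ − T₂).
Cᵥ = 3R/2 = 12.47 J/(mol·K).
W = (2.04)(12.47)(461 − 249) = 5393 J.
Work on gas = −W_by = -5393 J.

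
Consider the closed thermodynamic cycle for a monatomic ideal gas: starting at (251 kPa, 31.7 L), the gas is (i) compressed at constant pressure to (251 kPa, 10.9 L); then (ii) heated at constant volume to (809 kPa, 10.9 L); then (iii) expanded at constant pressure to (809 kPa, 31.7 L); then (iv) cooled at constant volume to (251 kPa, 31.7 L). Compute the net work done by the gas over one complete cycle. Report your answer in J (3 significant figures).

W_net ≈ 11600 J

Constant-volume legs do no work.
W(i) = (251)(10.9 − 31.7) = -5221 J; W(iii) = (809)(31.7 − 10.9) = 16827 J.
W_net = -5221 + 16827 = 11606 J (the clockwise enclosed area).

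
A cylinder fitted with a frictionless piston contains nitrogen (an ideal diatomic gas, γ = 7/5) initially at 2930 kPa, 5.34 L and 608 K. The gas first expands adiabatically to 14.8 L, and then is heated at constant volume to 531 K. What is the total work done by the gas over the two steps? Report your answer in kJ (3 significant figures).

Step 1 (adiabatic): W = (P₁V₁ − P₂V₂)/(γ−1) = (15646 − 10407)/0.4 = 13098 J.
Step 2 (isochoric): W = 0 (constant volume).
W_total = 13098 + 0 = 13098 J.

W_total ≈ 13.1 kJ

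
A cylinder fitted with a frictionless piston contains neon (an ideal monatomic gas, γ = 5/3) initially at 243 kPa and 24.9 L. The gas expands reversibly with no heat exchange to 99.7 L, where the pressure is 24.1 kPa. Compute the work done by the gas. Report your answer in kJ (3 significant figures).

Adiabatic: W = (P₁V₁ − P₂V₂)/(γ − 1) with γ = 5/3.
P₁V₁ = 6051 J, P₂V₂ = 2403 J.
W = (6051 − 2403) / 0.6667 = 5472 J.

W ≈ 5.47 kJ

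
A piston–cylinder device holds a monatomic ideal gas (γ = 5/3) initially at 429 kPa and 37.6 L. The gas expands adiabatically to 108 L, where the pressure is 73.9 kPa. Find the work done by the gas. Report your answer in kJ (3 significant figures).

Adiabatic: W = (P₁V₁ − P₂V₂)/(γ − 1) with γ = 5/3.
P₁V₁ = 16130 J, P₂V₂ = 7981 J.
W = (16130 − 7981) / 0.6667 = 12224 J.

W ≈ 12.2 kJ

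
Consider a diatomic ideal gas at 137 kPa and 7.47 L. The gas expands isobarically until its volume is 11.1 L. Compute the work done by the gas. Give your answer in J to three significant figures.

Isobaric: W = P ΔV.
W = (137 kPa)(11.1 − 7.47 L) = (137)(3.63) = 497.3 J.

W ≈ 497 J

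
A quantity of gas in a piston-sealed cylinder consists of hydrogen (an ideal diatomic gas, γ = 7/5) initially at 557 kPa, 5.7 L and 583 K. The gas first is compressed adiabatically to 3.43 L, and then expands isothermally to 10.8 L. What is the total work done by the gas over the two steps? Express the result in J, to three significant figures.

W_total ≈ 2670 J

Step 1 (adiabatic): W = (P₁V₁ − P₂V₂)/(γ−1) = (3175 − 3890)/0.4 = -1788 J.
After step 1: P = 1134 kPa, V = 3.43 L, T = 714.3 K.
Step 2 (isothermal): W = P₁V₁ ln(V₂/V₁) = (3890) ln(10.8/3.43) = 4462 J.
W_total = -1788 + 4462 = 2674 J.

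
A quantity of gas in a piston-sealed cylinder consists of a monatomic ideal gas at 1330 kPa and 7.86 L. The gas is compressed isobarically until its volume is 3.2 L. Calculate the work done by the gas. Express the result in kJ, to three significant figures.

Isobaric: W = P ΔV.
W = (1330 kPa)(3.2 − 7.86 L) = (1330)(-4.66) = -6198 J.

W ≈ -6.20 kJ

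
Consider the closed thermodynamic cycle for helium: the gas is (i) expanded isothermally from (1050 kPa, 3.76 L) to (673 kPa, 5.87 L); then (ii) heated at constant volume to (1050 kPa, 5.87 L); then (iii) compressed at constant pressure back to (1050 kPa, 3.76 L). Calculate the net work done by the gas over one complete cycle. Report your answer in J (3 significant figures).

W_net ≈ -457 J

Leg (i): W = PᵢVᵢ ln(V_f/Vᵢ) = (3948) ln(5.87/3.76) = 1759 J.
Leg (ii): W = 0.
Leg (iii): W = PΔV = (1050)(3.76 − 5.87) = -2216 J.
W_net = 1759 − 2216 = -456.9 J.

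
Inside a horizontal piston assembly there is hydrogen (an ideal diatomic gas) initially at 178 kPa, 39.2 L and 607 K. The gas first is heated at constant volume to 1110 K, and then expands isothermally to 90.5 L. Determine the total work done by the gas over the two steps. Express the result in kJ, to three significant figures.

W_total ≈ 10.7 kJ

Step 1 (isochoric): W = 0 (constant volume).
After step 1: P = 325.5 kPa (V unchanged).
Step 2 (isothermal): W = P₁V₁ ln(V₂/V₁) = (12760) ln(90.5/39.2) = 10676 J.
W_total = 0 + 10676 = 10676 J.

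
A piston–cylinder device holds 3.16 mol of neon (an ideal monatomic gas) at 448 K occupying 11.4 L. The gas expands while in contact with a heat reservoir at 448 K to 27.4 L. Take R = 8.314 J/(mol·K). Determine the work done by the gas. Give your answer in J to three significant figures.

W ≈ 10300 J

Isothermal: W = nRT ln(V₂/V₁).
W = (3.16)(8.314)(448) × ln(27.4/11.4)
  = 11770 × 0.8769
W_by_gas = 10321 J.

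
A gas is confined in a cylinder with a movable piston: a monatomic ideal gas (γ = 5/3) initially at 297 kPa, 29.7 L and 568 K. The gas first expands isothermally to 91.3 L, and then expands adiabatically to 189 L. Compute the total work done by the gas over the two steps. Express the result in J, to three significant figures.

W_total ≈ 15000 J

Step 1 (isothermal): W = P₁V₁ ln(V₂/V₁) = (8821) ln(91.3/29.7) = 9906 J.
After step 1: P = 96.61 kPa, V = 91.3 L, T = 568 K.
Step 2 (adiabatic): W = (P₁V₁ − P₂V₂)/(γ−1) = (8821 − 5431)/0.667 = 5085 J.
W_total = 9906 + 5085 = 14991 J.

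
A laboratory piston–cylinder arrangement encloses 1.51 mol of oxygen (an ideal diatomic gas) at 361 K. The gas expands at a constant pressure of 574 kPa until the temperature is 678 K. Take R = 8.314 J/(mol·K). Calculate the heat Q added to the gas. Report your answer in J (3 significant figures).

Q ≈ 13900 J

Isobaric: W = nRΔT = (1.51)(8.314)(317) = 3980 J.
ΔU = nCᵥΔT with Cᵥ = 5R/2: ΔU = (1.51)(20.79)(317) = 9949 J.
Q = ΔU + W = 9949 + 3980 = 13929 J.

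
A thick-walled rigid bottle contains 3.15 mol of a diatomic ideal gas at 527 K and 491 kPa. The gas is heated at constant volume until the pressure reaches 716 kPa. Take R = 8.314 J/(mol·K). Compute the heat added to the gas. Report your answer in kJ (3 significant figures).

Constant volume ⇒ W = 0, so Q = ΔU = nCᵥΔT with Cᵥ = 5R/2 = 20.79 J/(mol·K).
At constant V, T₂/T₁ = P₂/P₁ ⇒ ΔT = T₁(P₂/P₁ − 1) = 527·(716/491 − 1) = 241.5 K.
ΔU = (3.15)(20.79)(241.5) = 15811 J.

Q ≈ 15.8 kJ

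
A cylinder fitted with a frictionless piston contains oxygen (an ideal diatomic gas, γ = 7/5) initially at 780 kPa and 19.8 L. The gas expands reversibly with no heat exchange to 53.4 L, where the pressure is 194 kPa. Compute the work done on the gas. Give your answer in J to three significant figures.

Adiabatic: W = (P₁V₁ − P₂V₂)/(γ − 1) with γ = 7/5.
P₁V₁ = 15444 J, P₂V₂ = 10360 J.
W = (15444 − 10360) / 0.4 = 12711 J.
Work on gas = −W_by = -12711 J.

W ≈ -12700 J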